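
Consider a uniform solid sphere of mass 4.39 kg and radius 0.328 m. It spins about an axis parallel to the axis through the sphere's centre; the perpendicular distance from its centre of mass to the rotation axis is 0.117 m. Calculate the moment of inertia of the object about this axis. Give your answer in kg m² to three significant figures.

0.249

I_cm = (2/5)MR² = (2/5)(4.39)(0.328)² = 0.18892 kg m²; centre at d = 0.117 m, so the parallel axis theorem gives I = 0.18892 + (4.39)(0.117)² = 0.24901 kg m².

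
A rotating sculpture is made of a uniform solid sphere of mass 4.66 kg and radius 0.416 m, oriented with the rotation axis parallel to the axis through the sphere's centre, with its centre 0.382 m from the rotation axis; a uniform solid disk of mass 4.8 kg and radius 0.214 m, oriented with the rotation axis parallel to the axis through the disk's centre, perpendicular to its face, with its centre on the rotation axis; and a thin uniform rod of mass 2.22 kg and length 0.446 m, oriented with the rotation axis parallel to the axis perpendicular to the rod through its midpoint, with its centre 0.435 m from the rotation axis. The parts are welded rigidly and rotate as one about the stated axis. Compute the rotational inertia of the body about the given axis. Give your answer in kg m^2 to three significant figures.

Solid sphere: I_cm = (2/5)MR² = (2/5)(4.66)(0.416)² = 0.32258 kg m^2; centre at d = 0.382 m, so the parallel axis theorem gives I = 0.32258 + (4.66)(0.382)² = 1.0026 kg m^2.
Solid disk: I_cm = (1/2)MR² = (1/2)(4.8)(0.214)² = 0.10991 kg m^2; axis through the centre, so I = 0.10991 kg m^2.
Thin rod: I_cm = (1/12)ML² = (1/12)(2.22)(0.446)² = 0.036799 kg m^2; centre at d = 0.435 m, so the parallel axis theorem gives I = 0.036799 + (2.22)(0.435)² = 0.45688 kg m^2.
Total I = 1.0026 + 0.10991 + 0.45688 = 1.5694 kg m^2.

1.57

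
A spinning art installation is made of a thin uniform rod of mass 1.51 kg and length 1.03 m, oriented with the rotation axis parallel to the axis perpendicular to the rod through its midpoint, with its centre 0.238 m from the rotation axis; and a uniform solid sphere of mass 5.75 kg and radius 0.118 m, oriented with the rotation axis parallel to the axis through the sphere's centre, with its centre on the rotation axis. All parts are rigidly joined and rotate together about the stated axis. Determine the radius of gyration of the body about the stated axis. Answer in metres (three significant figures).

0.186

Thin rod: I_cm = (1/12)ML² = (1/12)(1.51)(1.03)² = 0.1335 kg m²; centre at d = 0.238 m, so I = I_cm + Md² gives I = 0.1335 + (1.51)(0.238)² = 0.21903 kg m².
Solid sphere: I_cm = (2/5)MR² = (2/5)(5.75)(0.118)² = 0.032025 kg m²; axis through the centre, so I = 0.032025 kg m².
Total I = 0.25105 kg m²; total mass M = 7.26 kg.
k = √(I/M) = √(0.25105/7.26) = 0.18596 m.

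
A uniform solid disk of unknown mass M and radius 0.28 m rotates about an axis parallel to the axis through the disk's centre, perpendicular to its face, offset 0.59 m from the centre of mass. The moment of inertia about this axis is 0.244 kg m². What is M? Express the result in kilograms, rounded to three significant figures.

0.630

I = I_cm + Md² = (1/2)MR² + Md² = M·[0.5·(0.28)² + (0.59)²] = M·0.3873.
So M = 0.244 / 0.3873 = 0.63 kg.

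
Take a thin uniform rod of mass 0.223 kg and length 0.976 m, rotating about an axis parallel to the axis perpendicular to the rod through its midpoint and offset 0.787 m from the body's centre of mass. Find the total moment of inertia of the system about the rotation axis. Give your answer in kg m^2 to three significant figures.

0.156

I_cm = (1/12)ML² = (1/12)(0.223)(0.976)² = 0.017702 kg m^2; centre at d = 0.787 m, so the parallel axis theorem gives I = 0.017702 + (0.223)(0.787)² = 0.15582 kg m^2.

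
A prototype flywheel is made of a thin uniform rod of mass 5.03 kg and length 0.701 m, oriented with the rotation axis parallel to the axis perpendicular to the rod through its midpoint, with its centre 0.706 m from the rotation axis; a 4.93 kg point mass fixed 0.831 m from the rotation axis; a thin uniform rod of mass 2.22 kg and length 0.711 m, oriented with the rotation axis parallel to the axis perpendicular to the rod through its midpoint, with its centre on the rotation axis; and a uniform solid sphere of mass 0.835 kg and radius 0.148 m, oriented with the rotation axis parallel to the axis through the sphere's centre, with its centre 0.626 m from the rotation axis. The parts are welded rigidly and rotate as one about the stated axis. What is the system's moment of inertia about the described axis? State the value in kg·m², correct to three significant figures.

6.55

Thin rod: I_cm = (1/12)ML² = (1/12)(5.03)(0.701)² = 0.20598 kg·m²; centre at d = 0.706 m, so the parallel axis theorem gives I = 0.20598 + (5.03)(0.706)² = 2.7131 kg·m².
Point mass: I_cm = 0; centre at d = 0.831 m, so the parallel axis theorem gives I = 0 + (4.93)(0.831)² = 3.4045 kg·m².
Thin rod: I_cm = (1/12)ML² = (1/12)(2.22)(0.711)² = 0.093521 kg·m²; axis through the centre, so I = 0.093521 kg·m².
Solid sphere: I_cm = (2/5)MR² = (2/5)(0.835)(0.148)² = 0.0073159 kg·m²; centre at d = 0.626 m, so the parallel axis theorem gives I = 0.0073159 + (0.835)(0.626)² = 0.33453 kg·m².
Total I = 2.7131 + 3.4045 + 0.093521 + 0.33453 = 6.5456 kg·m².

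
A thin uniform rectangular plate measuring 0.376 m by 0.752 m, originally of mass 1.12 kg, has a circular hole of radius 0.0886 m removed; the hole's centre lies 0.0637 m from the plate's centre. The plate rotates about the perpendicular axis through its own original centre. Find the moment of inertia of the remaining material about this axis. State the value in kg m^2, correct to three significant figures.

Unpierced body about its centre: I₀ = (1/12)M(a²+b²) = (1/12)(1.12)[(0.376)² + (0.752)²] = 0.065975 kg m^2.
The removed disk has mass m = M·πr²/(ab) = (1.12)·π(0.0886)²/(0.376·0.752) = 0.097685 kg (same uniform areal density).
Its moment of inertia about the rotation axis (parallel-axis theorem): I_hole = (1/2)mr² + md² = (1/2)(0.097685)(0.0886)² + (0.097685)(0.0637)² = 0.00077979 kg m^2.
Treating the hole as negative mass, I = I₀ − I_hole = 0.065975 − 0.00077979 = 0.065196 kg m^2.

0.0652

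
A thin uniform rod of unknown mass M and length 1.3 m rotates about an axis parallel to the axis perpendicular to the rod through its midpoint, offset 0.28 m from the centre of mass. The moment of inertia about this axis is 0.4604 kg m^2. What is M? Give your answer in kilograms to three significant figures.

2.10

I = I_cm + Md² = (1/12)ML² + Md² = M·[0.0833333·(1.3)² + (0.28)²] = M·0.21923.
So M = 0.4604 / 0.21923 = 2.1 kg.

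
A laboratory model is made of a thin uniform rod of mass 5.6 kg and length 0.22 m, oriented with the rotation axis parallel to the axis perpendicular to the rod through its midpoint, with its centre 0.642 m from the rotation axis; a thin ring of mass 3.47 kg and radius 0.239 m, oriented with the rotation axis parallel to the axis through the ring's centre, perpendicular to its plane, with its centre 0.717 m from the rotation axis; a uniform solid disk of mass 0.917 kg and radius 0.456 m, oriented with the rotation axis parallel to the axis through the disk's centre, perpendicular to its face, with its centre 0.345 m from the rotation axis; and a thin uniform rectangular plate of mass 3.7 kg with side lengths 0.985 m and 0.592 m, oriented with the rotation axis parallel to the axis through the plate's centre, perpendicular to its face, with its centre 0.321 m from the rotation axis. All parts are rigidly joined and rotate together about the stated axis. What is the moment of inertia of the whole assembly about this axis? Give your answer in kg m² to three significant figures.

5.31

Thin rod: I_cm = (1/12)ML² = (1/12)(5.6)(0.22)² = 0.022587 kg m²; centre at d = 0.642 m, so I = I_cm + Md² gives I = 0.022587 + (5.6)(0.642)² = 2.3307 kg m².
Thin ring: I_cm = MR² = (3.47)(0.239)² = 0.19821 kg m²; centre at d = 0.717 m, so I = I_cm + Md² gives I = 0.19821 + (3.47)(0.717)² = 1.9821 kg m².
Solid disk: I_cm = (1/2)MR² = (1/2)(0.917)(0.456)² = 0.095339 kg m²; centre at d = 0.345 m, so I = I_cm + Md² gives I = 0.095339 + (0.917)(0.345)² = 0.20448 kg m².
Rectangular plate: I_cm = (1/12)M(a²+b²) = (1/12)(3.7)[(0.985)² + (0.592)²] = 0.40721 kg m²; centre at d = 0.321 m, so I = I_cm + Md² gives I = 0.40721 + (3.7)(0.321)² = 0.78846 kg m².
Total I = 2.3307 + 1.9821 + 0.20448 + 0.78846 = 5.3058 kg m².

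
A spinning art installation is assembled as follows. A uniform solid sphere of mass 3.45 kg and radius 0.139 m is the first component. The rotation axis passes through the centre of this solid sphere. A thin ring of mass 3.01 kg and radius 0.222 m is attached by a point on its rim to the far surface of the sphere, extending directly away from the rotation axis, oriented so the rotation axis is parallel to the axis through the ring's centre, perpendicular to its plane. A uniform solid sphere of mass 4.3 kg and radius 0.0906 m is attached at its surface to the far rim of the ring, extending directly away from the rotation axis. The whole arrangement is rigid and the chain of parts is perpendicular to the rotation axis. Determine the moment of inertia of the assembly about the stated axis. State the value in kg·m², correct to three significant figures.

Solid sphere: I_cm = (2/5)MR² = (2/5)(3.45)(0.139)² = 0.026663 kg·m²; axis through the centre, so I = 0.026663 kg·m².
Thin ring: I_cm = MR² = (3.01)(0.222)² = 0.14834 kg·m²; centre at d = 0.139 + 0.222 = 0.361 m, so the parallel axis theorem gives I = 0.14834 + (3.01)(0.361)² = 0.54061 kg·m².
Solid sphere: I_cm = (2/5)MR² = (2/5)(4.3)(0.0906)² = 0.014118 kg·m²; centre at d = 0.139 + 0.222 + 0.222 + 0.0906 = 0.6736 m, so the parallel axis theorem gives I = 0.014118 + (4.3)(0.6736)² = 1.9652 kg·m².
Total I = 0.026663 + 0.54061 + 1.9652 = 2.5325 kg·m².

2.53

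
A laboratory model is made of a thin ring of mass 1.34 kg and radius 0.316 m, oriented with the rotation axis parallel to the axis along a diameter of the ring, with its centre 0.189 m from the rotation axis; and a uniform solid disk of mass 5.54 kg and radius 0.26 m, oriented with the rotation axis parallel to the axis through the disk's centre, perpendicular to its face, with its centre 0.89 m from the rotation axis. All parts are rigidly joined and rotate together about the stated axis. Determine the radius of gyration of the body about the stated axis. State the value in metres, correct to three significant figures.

0.826

Thin ring: I_cm = (1/2)MR² = (1/2)(1.34)(0.316)² = 0.066904 kg·m²; centre at d = 0.189 m, so the parallel axis theorem gives I = 0.066904 + (1.34)(0.189)² = 0.11477 kg·m².
Solid disk: I_cm = (1/2)MR² = (1/2)(5.54)(0.26)² = 0.18725 kg·m²; centre at d = 0.89 m, so the parallel axis theorem gives I = 0.18725 + (5.54)(0.89)² = 4.5755 kg·m².
Total I = 4.6903 kg·m²; total mass M = 6.88 kg.
k = √(I/M) = √(4.6903/6.88) = 0.82567 m.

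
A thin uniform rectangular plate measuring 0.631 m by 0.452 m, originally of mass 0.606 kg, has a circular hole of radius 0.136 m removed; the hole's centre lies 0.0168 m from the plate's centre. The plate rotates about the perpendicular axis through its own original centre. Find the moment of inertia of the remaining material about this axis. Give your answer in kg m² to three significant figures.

0.0292

Unpierced body about its centre: I₀ = (1/12)M(a²+b²) = (1/12)(0.606)[(0.631)² + (0.452)²] = 0.030424 kg m².
The removed disk has mass m = M·πr²/(ab) = (0.606)·π(0.136)²/(0.631·0.452) = 0.12346 kg (same uniform areal density).
Its moment of inertia about the rotation axis (parallel-axis theorem): I_hole = (1/2)mr² + md² = (1/2)(0.12346)(0.136)² + (0.12346)(0.0168)² = 0.0011766 kg m².
Treating the hole as negative mass, I = I₀ − I_hole = 0.030424 − 0.0011766 = 0.029248 kg m².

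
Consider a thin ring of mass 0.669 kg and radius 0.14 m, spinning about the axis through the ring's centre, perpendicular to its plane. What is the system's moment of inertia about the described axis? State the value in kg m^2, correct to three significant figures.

0.0131

I_cm = MR² = (0.669)(0.14)² = 0.013112 kg m^2; axis through the centre, so I = 0.013112 kg m^2.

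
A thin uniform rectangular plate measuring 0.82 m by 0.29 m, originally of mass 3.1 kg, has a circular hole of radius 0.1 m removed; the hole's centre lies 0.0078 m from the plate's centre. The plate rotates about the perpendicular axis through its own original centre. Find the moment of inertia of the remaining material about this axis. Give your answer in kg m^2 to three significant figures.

Unpierced body about its centre: I₀ = (1/12)M(a²+b²) = (1/12)(3.1)[(0.82)² + (0.29)²] = 0.19543 kg m^2.
The removed disk has mass m = M·πr²/(ab) = (3.1)·π(0.1)²/(0.82·0.29) = 0.40954 kg (same uniform areal density).
Its moment of inertia about the rotation axis (parallel-axis theorem): I_hole = (1/2)mr² + md² = (1/2)(0.40954)(0.1)² + (0.40954)(0.0078)² = 0.0020726 kg m^2.
Treating the hole as negative mass, I = I₀ − I_hole = 0.19543 − 0.0020726 = 0.19336 kg m^2.

0.193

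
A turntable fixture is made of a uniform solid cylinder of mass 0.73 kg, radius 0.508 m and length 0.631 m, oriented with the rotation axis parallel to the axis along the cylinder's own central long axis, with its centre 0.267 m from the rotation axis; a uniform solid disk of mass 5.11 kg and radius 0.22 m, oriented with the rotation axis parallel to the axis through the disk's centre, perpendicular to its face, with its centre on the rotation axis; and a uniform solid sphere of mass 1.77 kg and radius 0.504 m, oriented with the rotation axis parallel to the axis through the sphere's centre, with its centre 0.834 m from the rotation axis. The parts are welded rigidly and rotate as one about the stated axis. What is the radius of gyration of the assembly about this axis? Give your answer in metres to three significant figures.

Solid cylinder: I_cm = (1/2)MR² = (1/2)(0.73)(0.508)² = 0.094193 kg·m²; centre at d = 0.267 m, so I = I_cm + Md² gives I = 0.094193 + (0.73)(0.267)² = 0.14623 kg·m².
Solid disk: I_cm = (1/2)MR² = (1/2)(5.11)(0.22)² = 0.12366 kg·m²; axis through the centre, so I = 0.12366 kg·m².
Solid sphere: I_cm = (2/5)MR² = (2/5)(1.77)(0.504)² = 0.17984 kg·m²; centre at d = 0.834 m, so I = I_cm + Md² gives I = 0.17984 + (1.77)(0.834)² = 1.411 kg·m².
Total I = 1.6809 kg·m²; total mass M = 7.61 kg.
k = √(I/M) = √(1.6809/7.61) = 0.46998 m.

0.470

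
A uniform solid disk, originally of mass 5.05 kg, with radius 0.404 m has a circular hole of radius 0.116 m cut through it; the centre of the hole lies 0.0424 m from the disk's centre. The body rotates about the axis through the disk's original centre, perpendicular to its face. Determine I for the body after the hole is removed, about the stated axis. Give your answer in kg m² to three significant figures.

Unpierced body about its centre: I₀ = (1/2)MR² = (1/2)(5.05)(0.404)² = 0.41212 kg m².
The removed disk has mass m = M·(r/R)² = (5.05)(0.116/0.404)² = 0.41634 kg (same uniform areal density).
Its moment of inertia about the rotation axis (parallel-axis theorem): I_hole = (1/2)mr² + md² = (1/2)(0.41634)(0.116)² + (0.41634)(0.0424)² = 0.0035496 kg m².
Treating the hole as negative mass, I = I₀ − I_hole = 0.41212 − 0.0035496 = 0.40857 kg m².

0.409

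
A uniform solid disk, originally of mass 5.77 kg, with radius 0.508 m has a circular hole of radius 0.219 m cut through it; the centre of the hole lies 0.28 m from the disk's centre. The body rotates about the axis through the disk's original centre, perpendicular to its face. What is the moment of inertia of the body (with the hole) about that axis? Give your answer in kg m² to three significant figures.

0.635

Unpierced body about its centre: I₀ = (1/2)MR² = (1/2)(5.77)(0.508)² = 0.74451 kg m².
The removed disk has mass m = M·(r/R)² = (5.77)(0.219/0.508)² = 1.0724 kg (same uniform areal density).
Its moment of inertia about the rotation axis (parallel-axis theorem): I_hole = (1/2)mr² + md² = (1/2)(1.0724)(0.219)² + (1.0724)(0.28)² = 0.10979 kg m².
Treating the hole as negative mass, I = I₀ − I_hole = 0.74451 − 0.10979 = 0.63473 kg m².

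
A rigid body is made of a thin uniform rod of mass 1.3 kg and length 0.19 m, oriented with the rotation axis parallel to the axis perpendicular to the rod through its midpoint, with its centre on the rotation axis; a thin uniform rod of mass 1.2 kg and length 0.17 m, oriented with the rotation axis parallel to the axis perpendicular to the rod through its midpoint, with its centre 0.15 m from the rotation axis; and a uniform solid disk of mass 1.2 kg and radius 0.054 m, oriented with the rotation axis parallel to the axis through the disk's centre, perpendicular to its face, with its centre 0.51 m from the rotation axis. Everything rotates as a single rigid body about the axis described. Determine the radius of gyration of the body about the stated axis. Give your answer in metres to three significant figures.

0.307

Thin rod: I_cm = (1/12)ML² = (1/12)(1.3)(0.19)² = 0.0039108 kg m²; axis through the centre, so I = 0.0039108 kg m².
Thin rod: I_cm = (1/12)ML² = (1/12)(1.2)(0.17)² = 0.00289 kg m²; centre at d = 0.15 m, so I = I_cm + Md² gives I = 0.00289 + (1.2)(0.15)² = 0.02989 kg m².
Solid disk: I_cm = (1/2)MR² = (1/2)(1.2)(0.054)² = 0.0017496 kg m²; centre at d = 0.51 m, so I = I_cm + Md² gives I = 0.0017496 + (1.2)(0.51)² = 0.31387 kg m².
Total I = 0.34767 kg m²; total mass M = 3.7 kg.
k = √(I/M) = √(0.34767/3.7) = 0.30654 m.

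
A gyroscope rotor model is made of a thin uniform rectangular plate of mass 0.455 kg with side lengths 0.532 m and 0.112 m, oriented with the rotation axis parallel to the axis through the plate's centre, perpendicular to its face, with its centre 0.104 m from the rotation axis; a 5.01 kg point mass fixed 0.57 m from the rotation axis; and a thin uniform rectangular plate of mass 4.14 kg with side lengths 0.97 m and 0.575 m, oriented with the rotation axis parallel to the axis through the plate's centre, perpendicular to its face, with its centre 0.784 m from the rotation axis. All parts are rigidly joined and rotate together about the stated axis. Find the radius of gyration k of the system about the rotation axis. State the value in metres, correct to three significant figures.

0.694

Rectangular plate: I_cm = (1/12)M(a²+b²) = (1/12)(0.455)[(0.532)² + (0.112)²] = 0.011207 kg m²; centre at d = 0.104 m, so the parallel axis theorem gives I = 0.011207 + (0.455)(0.104)² = 0.016128 kg m².
Point mass: I_cm = 0; centre at d = 0.57 m, so the parallel axis theorem gives I = 0 + (5.01)(0.57)² = 1.6277 kg m².
Rectangular plate: I_cm = (1/12)M(a²+b²) = (1/12)(4.14)[(0.97)² + (0.575)²] = 0.43868 kg m²; centre at d = 0.784 m, so the parallel axis theorem gives I = 0.43868 + (4.14)(0.784)² = 2.9834 kg m².
Total I = 4.6272 kg m²; total mass M = 9.605 kg.
k = √(I/M) = √(4.6272/9.605) = 0.69408 m.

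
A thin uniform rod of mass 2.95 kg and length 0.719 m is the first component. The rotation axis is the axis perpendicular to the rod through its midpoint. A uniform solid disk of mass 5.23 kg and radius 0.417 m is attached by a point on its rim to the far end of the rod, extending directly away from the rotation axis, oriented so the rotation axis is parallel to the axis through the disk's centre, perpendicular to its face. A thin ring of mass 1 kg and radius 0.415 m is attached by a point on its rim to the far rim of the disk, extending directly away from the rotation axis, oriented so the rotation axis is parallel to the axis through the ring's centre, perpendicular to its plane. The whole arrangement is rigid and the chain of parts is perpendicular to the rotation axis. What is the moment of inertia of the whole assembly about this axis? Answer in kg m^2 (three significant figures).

Thin rod: I_cm = (1/12)ML² = (1/12)(2.95)(0.719)² = 0.12709 kg m^2; axis through the centre, so I = 0.12709 kg m^2.
Solid disk: I_cm = (1/2)MR² = (1/2)(5.23)(0.417)² = 0.45472 kg m^2; centre at d = 0.3595 + 0.417 = 0.7765 m, so the parallel axis theorem gives I = 0.45472 + (5.23)(0.7765)² = 3.6082 kg m^2.
Thin ring: I_cm = MR² = (1)(0.415)² = 0.17222 kg m^2; centre at d = 0.3595 + 0.417 + 0.417 + 0.415 = 1.6085 m, so the parallel axis theorem gives I = 0.17222 + (1)(1.6085)² = 2.7595 kg m^2.
Total I = 0.12709 + 3.6082 + 2.7595 = 6.4947 kg m^2.

6.49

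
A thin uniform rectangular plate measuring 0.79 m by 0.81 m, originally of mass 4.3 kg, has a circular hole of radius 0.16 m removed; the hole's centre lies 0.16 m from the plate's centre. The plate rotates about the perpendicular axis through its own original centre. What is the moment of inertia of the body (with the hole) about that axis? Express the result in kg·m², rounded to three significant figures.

Unpierced body about its centre: I₀ = (1/12)M(a²+b²) = (1/12)(4.3)[(0.79)² + (0.81)²] = 0.45874 kg·m².
The removed disk has mass m = M·πr²/(ab) = (4.3)·π(0.16)²/(0.79·0.81) = 0.54044 kg (same uniform areal density).
Its moment of inertia about the rotation axis (parallel-axis theorem): I_hole = (1/2)mr² + md² = (1/2)(0.54044)(0.16)² + (0.54044)(0.16)² = 0.020753 kg·m².
Treating the hole as negative mass, I = I₀ − I_hole = 0.45874 − 0.020753 = 0.43799 kg·m².

0.438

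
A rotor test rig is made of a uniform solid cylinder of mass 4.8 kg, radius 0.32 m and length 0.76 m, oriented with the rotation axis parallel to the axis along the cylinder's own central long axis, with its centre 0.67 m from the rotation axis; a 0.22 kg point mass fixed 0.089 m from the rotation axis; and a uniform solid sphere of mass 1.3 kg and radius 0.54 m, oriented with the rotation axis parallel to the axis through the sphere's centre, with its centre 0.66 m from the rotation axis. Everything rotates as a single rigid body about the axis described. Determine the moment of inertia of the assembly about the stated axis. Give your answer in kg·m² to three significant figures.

3.12

Solid cylinder: I_cm = (1/2)MR² = (1/2)(4.8)(0.32)² = 0.24576 kg·m²; centre at d = 0.67 m, so I = I_cm + Md² gives I = 0.24576 + (4.8)(0.67)² = 2.4005 kg·m².
Point mass: I_cm = 0; centre at d = 0.089 m, so I = I_cm + Md² gives I = 0 + (0.22)(0.089)² = 0.0017426 kg·m².
Solid sphere: I_cm = (2/5)MR² = (2/5)(1.3)(0.54)² = 0.15163 kg·m²; centre at d = 0.66 m, so I = I_cm + Md² gives I = 0.15163 + (1.3)(0.66)² = 0.71791 kg·m².
Total I = 2.4005 + 0.0017426 + 0.71791 = 3.1201 kg·m².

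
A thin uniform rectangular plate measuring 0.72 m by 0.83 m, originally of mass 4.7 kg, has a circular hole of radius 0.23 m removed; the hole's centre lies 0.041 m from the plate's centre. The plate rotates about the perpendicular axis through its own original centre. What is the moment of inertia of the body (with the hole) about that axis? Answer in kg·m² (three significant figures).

Unpierced body about its centre: I₀ = (1/12)M(a²+b²) = (1/12)(4.7)[(0.72)² + (0.83)²] = 0.47286 kg·m².
The removed disk has mass m = M·πr²/(ab) = (4.7)·π(0.23)²/(0.72·0.83) = 1.3071 kg (same uniform areal density).
Its moment of inertia about the rotation axis (parallel-axis theorem): I_hole = (1/2)mr² + md² = (1/2)(1.3071)(0.23)² + (1.3071)(0.041)² = 0.036769 kg·m².
Treating the hole as negative mass, I = I₀ − I_hole = 0.47286 − 0.036769 = 0.43609 kg·m².

0.436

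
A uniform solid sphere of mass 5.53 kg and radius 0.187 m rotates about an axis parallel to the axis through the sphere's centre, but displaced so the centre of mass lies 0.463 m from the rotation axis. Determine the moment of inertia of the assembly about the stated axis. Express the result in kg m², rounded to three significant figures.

I_cm = (2/5)MR² = (2/5)(5.53)(0.187)² = 0.077351 kg m²; centre at d = 0.463 m, so I = I_cm + Md² gives I = 0.077351 + (5.53)(0.463)² = 1.2628 kg m².

1.26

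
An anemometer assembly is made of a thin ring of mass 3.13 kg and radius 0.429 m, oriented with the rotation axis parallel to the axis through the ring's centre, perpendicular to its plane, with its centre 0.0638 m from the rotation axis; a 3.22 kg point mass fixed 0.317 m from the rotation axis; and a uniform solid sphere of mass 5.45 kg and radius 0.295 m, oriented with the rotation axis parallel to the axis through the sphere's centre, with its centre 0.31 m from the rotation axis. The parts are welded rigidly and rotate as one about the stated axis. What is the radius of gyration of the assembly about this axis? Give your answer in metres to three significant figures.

Thin ring: I_cm = MR² = (3.13)(0.429)² = 0.57605 kg m²; centre at d = 0.0638 m, so the parallel axis theorem gives I = 0.57605 + (3.13)(0.0638)² = 0.58879 kg m².
Point mass: I_cm = 0; centre at d = 0.317 m, so the parallel axis theorem gives I = 0 + (3.22)(0.317)² = 0.32357 kg m².
Solid sphere: I_cm = (2/5)MR² = (2/5)(5.45)(0.295)² = 0.18971 kg m²; centre at d = 0.31 m, so the parallel axis theorem gives I = 0.18971 + (5.45)(0.31)² = 0.71346 kg m².
Total I = 1.6258 kg m²; total mass M = 11.8 kg.
k = √(I/M) = √(1.6258/11.8) = 0.37119 m.

0.371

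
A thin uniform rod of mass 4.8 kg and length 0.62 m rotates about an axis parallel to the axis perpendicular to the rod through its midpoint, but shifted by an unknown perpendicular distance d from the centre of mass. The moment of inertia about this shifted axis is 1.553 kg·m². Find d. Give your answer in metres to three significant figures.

0.540

About the centre-of-mass axis, I_cm = (1/12)ML² = (1/12)(4.8)(0.62)² = 0.15376 kg·m².
Parallel axis theorem: I = I_cm + Md², so Md² = 1.553 − 0.15376 = 1.3992 kg·m².
d = √(1.3992 / 4.8) = 0.53992 m.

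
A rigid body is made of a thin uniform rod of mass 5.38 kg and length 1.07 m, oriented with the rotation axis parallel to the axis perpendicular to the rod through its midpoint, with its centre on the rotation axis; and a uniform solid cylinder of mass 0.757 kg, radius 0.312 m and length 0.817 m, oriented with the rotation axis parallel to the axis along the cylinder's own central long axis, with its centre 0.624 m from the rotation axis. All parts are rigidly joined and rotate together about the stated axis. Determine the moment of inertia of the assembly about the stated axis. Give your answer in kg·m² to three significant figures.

Thin rod: I_cm = (1/12)ML² = (1/12)(5.38)(1.07)² = 0.5133 kg·m²; axis through the centre, so I = 0.5133 kg·m².
Solid cylinder: I_cm = (1/2)MR² = (1/2)(0.757)(0.312)² = 0.036845 kg·m²; centre at d = 0.624 m, so I = I_cm + Md² gives I = 0.036845 + (0.757)(0.624)² = 0.3316 kg·m².
Total I = 0.5133 + 0.3316 = 0.8449 kg·m².

0.845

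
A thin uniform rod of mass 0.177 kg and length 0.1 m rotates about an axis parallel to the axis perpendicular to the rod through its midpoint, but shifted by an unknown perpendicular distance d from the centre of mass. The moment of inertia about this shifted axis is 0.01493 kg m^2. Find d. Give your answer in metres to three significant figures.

About the centre-of-mass axis, I_cm = (1/12)ML² = (1/12)(0.177)(0.1)² = 0.0001475 kg m^2.
Parallel axis theorem: I = I_cm + Md², so Md² = 0.01493 − 0.0001475 = 0.014783 kg m^2.
d = √(0.014783 / 0.177) = 0.28899 m.

0.289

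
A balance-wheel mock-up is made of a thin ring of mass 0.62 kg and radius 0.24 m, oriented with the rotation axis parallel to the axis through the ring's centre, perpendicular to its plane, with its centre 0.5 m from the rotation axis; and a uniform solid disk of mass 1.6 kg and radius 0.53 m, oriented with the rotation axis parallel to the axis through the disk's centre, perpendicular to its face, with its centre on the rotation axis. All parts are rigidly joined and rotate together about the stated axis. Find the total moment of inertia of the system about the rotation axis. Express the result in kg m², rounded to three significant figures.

Thin ring: I_cm = MR² = (0.62)(0.24)² = 0.035712 kg m²; centre at d = 0.5 m, so the parallel axis theorem gives I = 0.035712 + (0.62)(0.5)² = 0.19071 kg m².
Solid disk: I_cm = (1/2)MR² = (1/2)(1.6)(0.53)² = 0.22472 kg m²; axis through the centre, so I = 0.22472 kg m².
Total I = 0.19071 + 0.22472 = 0.41543 kg m².

0.415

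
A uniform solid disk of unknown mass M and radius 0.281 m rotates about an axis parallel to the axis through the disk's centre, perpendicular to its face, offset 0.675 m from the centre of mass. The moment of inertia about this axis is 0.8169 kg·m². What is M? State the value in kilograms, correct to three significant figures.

1.65

I = I_cm + Md² = (1/2)MR² + Md² = M·[0.5·(0.281)² + (0.675)²] = M·0.49511.
So M = 0.8169 / 0.49511 = 1.65 kg.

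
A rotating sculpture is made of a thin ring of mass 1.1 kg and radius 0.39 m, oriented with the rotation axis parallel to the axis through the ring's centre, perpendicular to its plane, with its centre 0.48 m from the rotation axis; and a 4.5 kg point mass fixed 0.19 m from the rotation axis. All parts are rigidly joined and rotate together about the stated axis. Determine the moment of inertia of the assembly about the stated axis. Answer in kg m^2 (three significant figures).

Thin ring: I_cm = MR² = (1.1)(0.39)² = 0.16731 kg m^2; centre at d = 0.48 m, so the parallel axis theorem gives I = 0.16731 + (1.1)(0.48)² = 0.42075 kg m^2.
Point mass: I_cm = 0; centre at d = 0.19 m, so the parallel axis theorem gives I = 0 + (4.5)(0.19)² = 0.16245 kg m^2.
Total I = 0.42075 + 0.16245 = 0.5832 kg m^2.

0.583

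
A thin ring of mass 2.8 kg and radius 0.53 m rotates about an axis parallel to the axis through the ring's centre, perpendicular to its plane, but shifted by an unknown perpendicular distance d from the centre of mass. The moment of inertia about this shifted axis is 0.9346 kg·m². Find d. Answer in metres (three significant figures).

About the centre-of-mass axis, I_cm = MR² = (2.8)(0.53)² = 0.78652 kg·m².
Parallel axis theorem: I = I_cm + Md², so Md² = 0.9346 − 0.78652 = 0.14808 kg·m².
d = √(0.14808 / 2.8) = 0.22997 m.

0.230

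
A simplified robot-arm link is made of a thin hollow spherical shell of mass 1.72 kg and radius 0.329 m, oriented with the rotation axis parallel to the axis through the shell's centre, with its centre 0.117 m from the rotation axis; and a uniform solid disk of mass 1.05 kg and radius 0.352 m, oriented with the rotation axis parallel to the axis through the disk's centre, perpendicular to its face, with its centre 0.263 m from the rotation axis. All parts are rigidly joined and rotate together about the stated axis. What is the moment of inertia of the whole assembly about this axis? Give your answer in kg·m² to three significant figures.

0.285

Spherical shell: I_cm = (2/3)MR² = (2/3)(1.72)(0.329)² = 0.12412 kg·m²; centre at d = 0.117 m, so I = I_cm + Md² gives I = 0.12412 + (1.72)(0.117)² = 0.14766 kg·m².
Solid disk: I_cm = (1/2)MR² = (1/2)(1.05)(0.352)² = 0.06505 kg·m²; centre at d = 0.263 m, so I = I_cm + Md² gives I = 0.06505 + (1.05)(0.263)² = 0.13768 kg·m².
Total I = 0.14766 + 0.13768 = 0.28534 kg·m².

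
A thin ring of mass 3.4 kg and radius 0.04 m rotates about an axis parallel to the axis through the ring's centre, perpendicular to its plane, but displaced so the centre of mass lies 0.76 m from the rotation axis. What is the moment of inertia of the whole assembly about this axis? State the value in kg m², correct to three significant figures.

1.97

I_cm = MR² = (3.4)(0.04)² = 0.00544 kg m²; centre at d = 0.76 m, so the parallel axis theorem gives I = 0.00544 + (3.4)(0.76)² = 1.9693 kg m².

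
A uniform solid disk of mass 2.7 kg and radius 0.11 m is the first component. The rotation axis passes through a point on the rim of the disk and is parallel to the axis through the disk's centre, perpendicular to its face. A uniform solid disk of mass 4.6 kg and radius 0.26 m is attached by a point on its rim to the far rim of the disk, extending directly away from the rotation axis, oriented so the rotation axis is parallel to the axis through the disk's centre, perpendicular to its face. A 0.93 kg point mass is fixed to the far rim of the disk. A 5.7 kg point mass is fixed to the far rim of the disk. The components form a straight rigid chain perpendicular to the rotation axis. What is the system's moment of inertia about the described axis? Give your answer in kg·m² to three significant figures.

4.89

Solid disk: I_cm = (1/2)MR² = (1/2)(2.7)(0.11)² = 0.016335 kg·m²; centre at d = 0.11 m, so the parallel axis theorem gives I = 0.016335 + (2.7)(0.11)² = 0.049005 kg·m².
Solid disk: I_cm = (1/2)MR² = (1/2)(4.6)(0.26)² = 0.15548 kg·m²; centre at d = 0.11 + 0.11 + 0.26 = 0.48 m, so the parallel axis theorem gives I = 0.15548 + (4.6)(0.48)² = 1.2153 kg·m².
Point mass: I_cm = 0; centre at d = 0.11 + 0.11 + 0.26 + 0.26 = 0.74 m, so the parallel axis theorem gives I = 0 + (0.93)(0.74)² = 0.50927 kg·m².
Point mass: I_cm = 0; centre at d = 0.11 + 0.11 + 0.26 + 0.26 = 0.74 m, so the parallel axis theorem gives I = 0 + (5.7)(0.74)² = 3.1213 kg·m².
Total I = 0.049005 + 1.2153 + 0.50927 + 3.1213 = 4.8949 kg·m².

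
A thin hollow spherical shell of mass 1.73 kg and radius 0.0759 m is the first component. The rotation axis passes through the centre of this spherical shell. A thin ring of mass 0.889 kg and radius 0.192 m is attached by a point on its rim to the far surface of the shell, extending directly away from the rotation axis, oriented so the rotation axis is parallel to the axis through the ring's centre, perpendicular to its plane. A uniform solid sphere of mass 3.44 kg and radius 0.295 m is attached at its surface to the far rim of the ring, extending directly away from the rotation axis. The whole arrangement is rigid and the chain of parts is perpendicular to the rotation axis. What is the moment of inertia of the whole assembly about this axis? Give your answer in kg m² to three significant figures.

2.18

Spherical shell: I_cm = (2/3)MR² = (2/3)(1.73)(0.0759)² = 0.0066441 kg m²; axis through the centre, so I = 0.0066441 kg m².
Thin ring: I_cm = MR² = (0.889)(0.192)² = 0.032772 kg m²; centre at d = 0.0759 + 0.192 = 0.2679 m, so I = I_cm + Md² gives I = 0.032772 + (0.889)(0.2679)² = 0.096576 kg m².
Solid sphere: I_cm = (2/5)MR² = (2/5)(3.44)(0.295)² = 0.11975 kg m²; centre at d = 0.0759 + 0.192 + 0.192 + 0.295 = 0.7549 m, so I = I_cm + Md² gives I = 0.11975 + (3.44)(0.7549)² = 2.0801 kg m².
Total I = 0.0066441 + 0.096576 + 2.0801 = 2.1833 kg m².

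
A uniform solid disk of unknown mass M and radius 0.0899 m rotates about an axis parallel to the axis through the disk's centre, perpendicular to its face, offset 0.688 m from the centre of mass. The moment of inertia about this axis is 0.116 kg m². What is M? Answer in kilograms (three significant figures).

I = I_cm + Md² = (1/2)MR² + Md² = M·[0.5·(0.0899)² + (0.688)²] = M·0.47739.
So M = 0.116 / 0.47739 = 0.24299 kg.

0.243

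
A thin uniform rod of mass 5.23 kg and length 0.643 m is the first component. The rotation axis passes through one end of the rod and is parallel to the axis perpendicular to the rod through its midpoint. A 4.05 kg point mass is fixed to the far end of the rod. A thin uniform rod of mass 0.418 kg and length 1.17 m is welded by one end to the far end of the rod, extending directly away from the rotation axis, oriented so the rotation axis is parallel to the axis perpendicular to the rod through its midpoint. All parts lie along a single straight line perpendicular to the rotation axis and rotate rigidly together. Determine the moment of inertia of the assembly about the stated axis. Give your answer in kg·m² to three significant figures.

Thin rod: I_cm = (1/12)ML² = (1/12)(5.23)(0.643)² = 0.18019 kg·m²; centre at d = 0.3215 m, so I = I_cm + Md² gives I = 0.18019 + (5.23)(0.3215)² = 0.72078 kg·m².
Point mass: I_cm = 0; centre at d = 0.3215 + 0.3215 = 0.643 m, so I = I_cm + Md² gives I = 0 + (4.05)(0.643)² = 1.6745 kg·m².
Thin rod: I_cm = (1/12)ML² = (1/12)(0.418)(1.17)² = 0.047683 kg·m²; centre at d = 0.3215 + 0.3215 + 0.585 = 1.228 m, so I = I_cm + Md² gives I = 0.047683 + (0.418)(1.228)² = 0.67802 kg·m².
Total I = 0.72078 + 1.6745 + 0.67802 = 3.0733 kg·m².

3.07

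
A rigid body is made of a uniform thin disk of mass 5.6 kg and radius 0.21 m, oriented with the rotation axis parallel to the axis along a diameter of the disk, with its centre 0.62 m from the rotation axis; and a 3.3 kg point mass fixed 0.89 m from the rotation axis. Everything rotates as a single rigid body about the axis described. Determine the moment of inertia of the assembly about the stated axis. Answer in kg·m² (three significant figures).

4.83

Thin disk: I_cm = (1/4)MR² = (1/4)(5.6)(0.21)² = 0.06174 kg·m²; centre at d = 0.62 m, so I = I_cm + Md² gives I = 0.06174 + (5.6)(0.62)² = 2.2144 kg·m².
Point mass: I_cm = 0; centre at d = 0.89 m, so I = I_cm + Md² gives I = 0 + (3.3)(0.89)² = 2.6139 kg·m².
Total I = 2.2144 + 2.6139 = 4.8283 kg·m².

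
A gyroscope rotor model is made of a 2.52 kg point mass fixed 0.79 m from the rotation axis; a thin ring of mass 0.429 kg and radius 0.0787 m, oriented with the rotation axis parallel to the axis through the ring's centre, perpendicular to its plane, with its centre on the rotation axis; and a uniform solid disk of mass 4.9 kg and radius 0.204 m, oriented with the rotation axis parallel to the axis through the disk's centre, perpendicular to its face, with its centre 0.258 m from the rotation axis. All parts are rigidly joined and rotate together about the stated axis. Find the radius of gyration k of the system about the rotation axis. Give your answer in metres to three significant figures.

0.505

Point mass: I_cm = 0; centre at d = 0.79 m, so I = I_cm + Md² gives I = 0 + (2.52)(0.79)² = 1.5727 kg·m².
Thin ring: I_cm = MR² = (0.429)(0.0787)² = 0.0026571 kg·m²; axis through the centre, so I = 0.0026571 kg·m².
Solid disk: I_cm = (1/2)MR² = (1/2)(4.9)(0.204)² = 0.10196 kg·m²; centre at d = 0.258 m, so I = I_cm + Md² gives I = 0.10196 + (4.9)(0.258)² = 0.42812 kg·m².
Total I = 2.0035 kg·m²; total mass M = 7.849 kg.
k = √(I/M) = √(2.0035/7.849) = 0.50523 m.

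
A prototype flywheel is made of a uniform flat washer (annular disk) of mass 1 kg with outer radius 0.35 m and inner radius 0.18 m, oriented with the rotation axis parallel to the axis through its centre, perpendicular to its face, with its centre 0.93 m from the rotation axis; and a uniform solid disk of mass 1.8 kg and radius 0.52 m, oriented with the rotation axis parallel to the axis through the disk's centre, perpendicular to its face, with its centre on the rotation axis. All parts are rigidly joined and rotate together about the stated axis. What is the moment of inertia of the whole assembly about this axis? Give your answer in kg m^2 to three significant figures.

Annular disk: I_cm = (1/2)M(R²+r²) = (1/2)(1)[(0.35)² + (0.18)²] = 0.07745 kg m^2; centre at d = 0.93 m, so the parallel axis theorem gives I = 0.07745 + (1)(0.93)² = 0.94235 kg m^2.
Solid disk: I_cm = (1/2)MR² = (1/2)(1.8)(0.52)² = 0.24336 kg m^2; axis through the centre, so I = 0.24336 kg m^2.
Total I = 0.94235 + 0.24336 = 1.1857 kg m^2.

1.19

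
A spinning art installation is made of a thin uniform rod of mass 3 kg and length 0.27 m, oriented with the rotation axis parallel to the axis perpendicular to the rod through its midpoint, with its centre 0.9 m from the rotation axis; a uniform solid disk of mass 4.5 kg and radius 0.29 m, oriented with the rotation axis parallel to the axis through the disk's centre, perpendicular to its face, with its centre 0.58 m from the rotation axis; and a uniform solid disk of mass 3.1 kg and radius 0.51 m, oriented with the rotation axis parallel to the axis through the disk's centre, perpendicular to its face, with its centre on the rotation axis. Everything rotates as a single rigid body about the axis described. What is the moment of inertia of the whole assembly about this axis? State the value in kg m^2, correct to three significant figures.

Thin rod: I_cm = (1/12)ML² = (1/12)(3)(0.27)² = 0.018225 kg m^2; centre at d = 0.9 m, so I = I_cm + Md² gives I = 0.018225 + (3)(0.9)² = 2.4482 kg m^2.
Solid disk: I_cm = (1/2)MR² = (1/2)(4.5)(0.29)² = 0.18922 kg m^2; centre at d = 0.58 m, so I = I_cm + Md² gives I = 0.18922 + (4.5)(0.58)² = 1.703 kg m^2.
Solid disk: I_cm = (1/2)MR² = (1/2)(3.1)(0.51)² = 0.40315 kg m^2; axis through the centre, so I = 0.40315 kg m^2.
Total I = 2.4482 + 1.703 + 0.40315 = 4.5544 kg m^2.

4.55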